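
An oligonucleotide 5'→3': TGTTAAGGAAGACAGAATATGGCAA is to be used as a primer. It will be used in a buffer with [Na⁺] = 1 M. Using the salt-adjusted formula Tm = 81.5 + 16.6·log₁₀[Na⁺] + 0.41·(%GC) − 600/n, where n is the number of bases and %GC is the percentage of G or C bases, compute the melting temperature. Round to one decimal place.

Length n = 25. C=2, G=7, A=11, T=5
G+C = 9, so %GC = 9/25 × 100 = 36%
Salt term: 16.6 × (0) = 0
GC term: 0.41 × 36 = 14.76; length term: −600/25 = −24
Tm = 81.5 + (0) + 14.76 − 24 = 72.26 → 72.3°C

72.3°C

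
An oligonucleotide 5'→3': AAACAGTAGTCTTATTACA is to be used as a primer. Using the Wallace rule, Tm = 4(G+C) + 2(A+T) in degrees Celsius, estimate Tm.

48°C

Base counts: G=2, A=8, T=6, C=3
A+T = 14, G+C = 5
Tm = 4·5 + 2·14 = 20 + 28 = 48°C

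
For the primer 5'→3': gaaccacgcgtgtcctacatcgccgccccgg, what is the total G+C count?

22

A=5, C=14, T=4, G=8
Total G or C: 8 + 14 = 22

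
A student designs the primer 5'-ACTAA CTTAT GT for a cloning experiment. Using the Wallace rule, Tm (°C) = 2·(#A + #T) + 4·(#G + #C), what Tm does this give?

Base counts: G=1, C=2, T=5, A=4
So N_AT = 9 and N_GC = 3.
Tm = 4·3 + 2·9 = 12 + 18 = 30°C

30°C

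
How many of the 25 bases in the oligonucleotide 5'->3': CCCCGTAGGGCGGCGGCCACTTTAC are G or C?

18

Scanning the sequence gives T=4, G=8, A=3, C=10.
G+C = 8 + 10 = 18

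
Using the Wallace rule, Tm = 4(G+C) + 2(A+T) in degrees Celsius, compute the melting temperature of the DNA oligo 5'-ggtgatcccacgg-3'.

44°C

G=5, C=4, T=2, A=2
So N_AT = 4 and N_GC = 9.
Tm = 4·9 + 2·4 = 36 + 8 = 44°C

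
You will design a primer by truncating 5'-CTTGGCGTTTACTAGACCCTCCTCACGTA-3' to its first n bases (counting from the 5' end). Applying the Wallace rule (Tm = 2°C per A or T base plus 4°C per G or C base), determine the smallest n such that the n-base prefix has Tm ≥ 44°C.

First 14 bases: CTTGGCGTTTACTA → Tm = 40°C (< 44°C)
First 15 bases: CTTGGCGTTTACTAG → Tm = 44°C (≥ 44°C)
Since every base adds ≥2°C, Tm only increases with n, so the threshold is first crossed at n = 15.

n = 15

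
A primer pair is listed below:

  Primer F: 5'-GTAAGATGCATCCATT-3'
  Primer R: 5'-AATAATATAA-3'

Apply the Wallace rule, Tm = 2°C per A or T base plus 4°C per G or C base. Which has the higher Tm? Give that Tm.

Primer F: A+T=10, G+C=6 → Tm = 2(10)+4(6) = 44°C
Primer R: A+T=10, G+C=0 → Tm = 2(10)+4(0) = 20°C
44°C vs 20°C → primer F is higher.

Primer F, 44°C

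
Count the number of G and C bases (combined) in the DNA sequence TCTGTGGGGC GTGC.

A=0, G=7, T=4, C=3
G+C = 7 + 3 = 10

10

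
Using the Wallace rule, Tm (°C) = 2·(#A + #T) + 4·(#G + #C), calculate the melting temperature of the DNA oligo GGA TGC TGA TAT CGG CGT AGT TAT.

Base counts: C=3, G=8, A=5, T=8
A+T = 13, G+C = 11
Tm = 2(13) + 4(11) = 26 + 44 = 70°C

70°C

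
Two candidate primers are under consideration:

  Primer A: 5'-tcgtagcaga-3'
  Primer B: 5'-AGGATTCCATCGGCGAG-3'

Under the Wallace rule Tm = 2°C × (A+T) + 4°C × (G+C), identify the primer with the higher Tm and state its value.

Primer B, 54°C

Primer A: A+T=5, G+C=5 → Tm = 2(5)+4(5) = 30°C
Primer B: A+T=7, G+C=10 → Tm = 2(7)+4(10) = 54°C
30°C vs 54°C → primer B is higher.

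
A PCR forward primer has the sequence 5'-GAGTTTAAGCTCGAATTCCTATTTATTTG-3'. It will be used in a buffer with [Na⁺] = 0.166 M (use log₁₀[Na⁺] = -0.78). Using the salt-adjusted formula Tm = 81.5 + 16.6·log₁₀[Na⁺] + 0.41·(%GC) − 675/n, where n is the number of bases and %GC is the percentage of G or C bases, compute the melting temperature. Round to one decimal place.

58.0°C

Length n = 29. Counting bases: T=13, C=4, G=5, A=7
G+C = 9, so %GC = 9/29 × 100 = 31.034%
Salt term: 16.6 × (-0.78) = -12.948
GC term: 0.41 × 31.034 = 12.724; length term: −675/29 = −23.276
Tm = 81.5 + (-12.948) + 12.724 − 23.276 = 58 → 58.0°C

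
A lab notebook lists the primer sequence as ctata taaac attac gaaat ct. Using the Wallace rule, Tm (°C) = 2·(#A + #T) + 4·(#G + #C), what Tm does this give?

C=4, A=10, T=7, G=1
So N_AT = 17 and N_GC = 5.
Tm = 2(17) + 4(5) = 34 + 20 = 54°C

54°C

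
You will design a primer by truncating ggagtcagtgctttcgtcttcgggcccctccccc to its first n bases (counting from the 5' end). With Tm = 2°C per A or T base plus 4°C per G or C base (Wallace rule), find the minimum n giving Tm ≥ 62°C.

First 20 bases: GGAGTCAGTGCTTTCGTCTT → Tm = 60°C (< 62°C)
First 21 bases: GGAGTCAGTGCTTTCGTCTTC → Tm = 64°C (≥ 62°C)
Since every base adds ≥2°C, Tm only increases with n, so the threshold is first crossed at n = 21.

n = 21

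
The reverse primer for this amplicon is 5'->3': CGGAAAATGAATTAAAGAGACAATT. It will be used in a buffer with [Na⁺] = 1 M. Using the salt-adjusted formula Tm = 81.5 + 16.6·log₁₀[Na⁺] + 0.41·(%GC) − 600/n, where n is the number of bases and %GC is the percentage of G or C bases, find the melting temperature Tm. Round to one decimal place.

69.0°C

Length n = 25. G=5, C=2, A=13, T=5
G+C = 7, so %GC = 7/25 × 100 = 28%
Salt term: 16.6 × (0) = 0
GC term: 0.41 × 28 = 11.48; length term: −600/25 = −24
Tm = 81.5 + (0) + 11.48 − 24 = 68.98 → 69.0°C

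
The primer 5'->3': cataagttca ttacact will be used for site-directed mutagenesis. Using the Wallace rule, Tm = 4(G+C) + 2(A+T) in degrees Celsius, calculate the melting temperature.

Scanning the sequence gives A=6, G=1, C=4, T=6.
So N_AT = 12 and N_GC = 5.
Tm = 2(12) + 4(5) = 24 + 20 = 44°C

44°C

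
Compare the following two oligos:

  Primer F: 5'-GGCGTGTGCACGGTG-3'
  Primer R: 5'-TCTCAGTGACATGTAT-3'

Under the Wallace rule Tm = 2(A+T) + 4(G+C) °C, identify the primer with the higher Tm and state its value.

Primer F: A+T=4, G+C=11 → Tm = 2(4)+4(11) = 52°C
Primer R: A+T=10, G+C=6 → Tm = 2(10)+4(6) = 44°C
52°C vs 44°C → primer F is higher.

Primer F, 52°C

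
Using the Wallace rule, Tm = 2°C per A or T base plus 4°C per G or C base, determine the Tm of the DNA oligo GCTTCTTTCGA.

A=1, G=2, C=3, T=5
A+T = 6, G+C = 5
Tm = 4·5 + 2·6 = 20 + 12 = 32°C

32°C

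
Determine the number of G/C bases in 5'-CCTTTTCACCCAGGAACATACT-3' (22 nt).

A=6, C=8, G=2, T=6
Total G or C: 2 + 8 = 10

10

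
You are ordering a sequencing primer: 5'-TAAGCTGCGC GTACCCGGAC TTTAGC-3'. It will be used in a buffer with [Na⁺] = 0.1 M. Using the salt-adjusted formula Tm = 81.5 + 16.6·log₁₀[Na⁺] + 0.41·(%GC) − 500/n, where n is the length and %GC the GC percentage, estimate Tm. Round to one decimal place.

Length n = 26. Counting bases: T=6, C=8, G=7, A=5
G+C = 15, so %GC = 15/26 × 100 = 57.692%
Salt term: 16.6 × (-1) = -16.6
GC term: 0.41 × 57.692 = 23.654; length term: −500/26 = −19.231
Tm = 81.5 + (-16.6) + 23.654 − 19.231 = 69.323 → 69.3°C

69.3°C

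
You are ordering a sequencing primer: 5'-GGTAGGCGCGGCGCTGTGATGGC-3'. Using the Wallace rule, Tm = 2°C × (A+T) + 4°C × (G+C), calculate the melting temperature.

80°C

Base counts: A=2, G=12, T=4, C=5
So N_AT = 6 and N_GC = 17.
Tm = 2(6) + 4(17) = 12 + 68 = 80°C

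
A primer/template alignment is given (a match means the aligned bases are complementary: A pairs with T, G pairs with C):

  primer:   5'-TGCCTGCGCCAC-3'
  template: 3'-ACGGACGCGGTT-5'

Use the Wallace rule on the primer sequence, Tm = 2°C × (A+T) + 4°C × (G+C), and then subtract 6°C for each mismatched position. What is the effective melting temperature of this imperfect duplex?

36°C

Primer base counts: A=1, T=2, G=3, C=6 → A+T=3, G+C=9
Perfect-match Tm = 2(3) + 4(9) = 6 + 36 = 42°C
Mismatches (positions where the bases are not complementary): 1 (at position 12)
Effective Tm = 42 − 1×6 = 42 − 6 = 36°C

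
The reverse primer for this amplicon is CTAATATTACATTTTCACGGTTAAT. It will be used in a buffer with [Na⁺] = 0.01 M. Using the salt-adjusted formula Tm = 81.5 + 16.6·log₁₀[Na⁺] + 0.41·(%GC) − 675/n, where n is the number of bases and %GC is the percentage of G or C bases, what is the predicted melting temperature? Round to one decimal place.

31.1°C

Length n = 25. C=4, A=8, G=2, T=11
G+C = 6, so %GC = 6/25 × 100 = 24%
Salt term: 16.6 × (-2) = -33.2
GC term: 0.41 × 24 = 9.84; length term: −675/25 = −27
Tm = 81.5 + (-33.2) + 9.84 − 27 = 31.14 → 31.1°C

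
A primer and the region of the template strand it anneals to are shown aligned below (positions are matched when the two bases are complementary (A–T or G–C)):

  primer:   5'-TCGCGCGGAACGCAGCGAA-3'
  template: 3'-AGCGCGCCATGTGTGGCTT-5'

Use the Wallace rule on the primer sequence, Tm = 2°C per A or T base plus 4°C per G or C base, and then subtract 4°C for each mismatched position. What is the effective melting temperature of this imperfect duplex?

Primer base counts: A=5, T=1, G=7, C=6 → A+T=6, G+C=13
Perfect-match Tm = 2(6) + 4(13) = 12 + 52 = 64°C
Mismatches (positions where the bases are not complementary): 3 (at positions 9, 12, 15)
Effective Tm = 64 − 3×4 = 64 − 12 = 52°C

52°C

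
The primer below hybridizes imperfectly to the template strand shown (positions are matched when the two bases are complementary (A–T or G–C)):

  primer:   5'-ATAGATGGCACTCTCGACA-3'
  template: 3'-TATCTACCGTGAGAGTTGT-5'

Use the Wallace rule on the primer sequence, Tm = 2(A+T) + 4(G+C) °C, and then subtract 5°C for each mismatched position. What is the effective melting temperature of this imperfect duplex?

51°C

Primer base counts: A=6, T=4, G=4, C=5 → A+T=10, G+C=9
Perfect-match Tm = 2(10) + 4(9) = 20 + 36 = 56°C
Mismatches (positions where the bases are not complementary): 1 (at position 16)
Effective Tm = 56 − 1×5 = 56 − 5 = 51°C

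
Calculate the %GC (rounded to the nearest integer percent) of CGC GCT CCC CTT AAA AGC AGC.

62%

Scanning the sequence gives C=9, A=5, T=3, G=4.
G+C = 4 + 9 = 13 out of 21 bases
%GC = 13/21 × 100 = 61.9% ≈ 62%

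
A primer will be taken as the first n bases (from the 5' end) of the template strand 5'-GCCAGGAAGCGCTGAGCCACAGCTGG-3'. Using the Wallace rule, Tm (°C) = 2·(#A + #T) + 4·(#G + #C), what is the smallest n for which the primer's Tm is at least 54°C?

n = 16

First 15 bases: GCCAGGAAGCGCTGA → Tm = 50°C (< 54°C)
First 16 bases: GCCAGGAAGCGCTGAG → Tm = 54°C (≥ 54°C)
Since every base adds ≥2°C, Tm only increases with n, so the threshold is first crossed at n = 16.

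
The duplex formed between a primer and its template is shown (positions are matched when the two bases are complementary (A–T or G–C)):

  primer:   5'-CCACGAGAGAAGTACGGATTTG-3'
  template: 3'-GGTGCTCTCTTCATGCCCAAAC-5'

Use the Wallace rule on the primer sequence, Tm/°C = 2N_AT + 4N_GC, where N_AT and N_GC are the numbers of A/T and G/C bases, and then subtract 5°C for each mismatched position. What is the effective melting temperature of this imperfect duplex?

61°C

Primer base counts: A=7, T=4, G=7, C=4 → A+T=11, G+C=11
Perfect-match Tm = 2(11) + 4(11) = 22 + 44 = 66°C
Mismatches (positions where the bases are not complementary): 1 (at position 18)
Effective Tm = 66 − 1×5 = 66 − 5 = 61°C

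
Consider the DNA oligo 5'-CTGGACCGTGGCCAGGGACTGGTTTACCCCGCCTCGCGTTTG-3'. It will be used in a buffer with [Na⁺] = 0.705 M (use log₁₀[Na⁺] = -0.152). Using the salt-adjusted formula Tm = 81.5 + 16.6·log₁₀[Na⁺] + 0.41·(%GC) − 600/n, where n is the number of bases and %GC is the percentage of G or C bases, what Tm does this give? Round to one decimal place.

92.0°C

Length n = 42. Scanning the sequence gives G=14, C=14, A=4, T=10.
G+C = 28, so %GC = 28/42 × 100 = 66.667%
Salt term: 16.6 × (-0.152) = -2.523
GC term: 0.41 × 66.667 = 27.333; length term: −600/42 = −14.286
Tm = 81.5 + (-2.523) + 27.333 − 14.286 = 92.024 → 92.0°C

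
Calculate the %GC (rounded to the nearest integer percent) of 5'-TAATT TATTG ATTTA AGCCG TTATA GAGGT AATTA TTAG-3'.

G=7, T=17, C=2, A=13
G+C = 7 + 2 = 9 out of 39 bases
%GC = 9/39 × 100 = 23.08% ≈ 23%

23%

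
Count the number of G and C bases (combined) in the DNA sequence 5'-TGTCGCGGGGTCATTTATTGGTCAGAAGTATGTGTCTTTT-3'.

17

Counting bases: C=5, T=17, A=6, G=12
G+C = 12 + 5 = 17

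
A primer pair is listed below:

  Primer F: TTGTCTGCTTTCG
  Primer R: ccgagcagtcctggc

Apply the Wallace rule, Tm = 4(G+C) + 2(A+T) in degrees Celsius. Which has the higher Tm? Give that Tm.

Primer R, 52°C

Primer F: A+T=7, G+C=6 → Tm = 2(7)+4(6) = 38°C
Primer R: A+T=4, G+C=11 → Tm = 2(4)+4(11) = 52°C
38°C vs 52°C → primer R is higher.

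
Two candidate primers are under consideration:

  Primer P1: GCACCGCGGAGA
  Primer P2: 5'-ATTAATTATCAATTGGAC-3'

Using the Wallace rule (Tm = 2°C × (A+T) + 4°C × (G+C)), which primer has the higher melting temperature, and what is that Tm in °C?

Primer P2, 44°C

Primer P1: A+T=3, G+C=9 → Tm = 2(3)+4(9) = 42°C
Primer P2: A+T=14, G+C=4 → Tm = 2(14)+4(4) = 44°C
42°C vs 44°C → primer P2 is higher.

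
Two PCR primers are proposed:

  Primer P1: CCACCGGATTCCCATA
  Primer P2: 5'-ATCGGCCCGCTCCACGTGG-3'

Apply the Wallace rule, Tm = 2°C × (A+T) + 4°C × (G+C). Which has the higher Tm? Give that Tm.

Primer P1: A+T=7, G+C=9 → Tm = 2(7)+4(9) = 50°C
Primer P2: A+T=5, G+C=14 → Tm = 2(5)+4(14) = 66°C
50°C vs 66°C → primer P2 is higher.

Primer P2, 66°C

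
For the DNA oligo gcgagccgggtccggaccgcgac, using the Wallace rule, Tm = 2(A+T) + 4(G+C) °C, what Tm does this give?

Base counts: G=10, C=9, A=3, T=1
AT pairs contribute 4, GC pairs contribute 19.
Tm = 2×4 + 4×19 = 84°C

84°C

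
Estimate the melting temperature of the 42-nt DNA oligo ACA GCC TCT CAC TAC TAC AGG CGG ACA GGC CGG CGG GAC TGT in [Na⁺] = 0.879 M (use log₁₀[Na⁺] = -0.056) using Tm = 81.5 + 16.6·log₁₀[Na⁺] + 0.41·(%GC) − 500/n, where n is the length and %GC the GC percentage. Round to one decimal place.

95.0°C

Length n = 42. Counting bases: G=13, A=9, T=6, C=14
G+C = 27, so %GC = 27/42 × 100 = 64.286%
Salt term: 16.6 × (-0.056) = -0.93
GC term: 0.41 × 64.286 = 26.357; length term: −500/42 = −11.905
Tm = 81.5 + (-0.93) + 26.357 − 11.905 = 95.022 → 95.0°C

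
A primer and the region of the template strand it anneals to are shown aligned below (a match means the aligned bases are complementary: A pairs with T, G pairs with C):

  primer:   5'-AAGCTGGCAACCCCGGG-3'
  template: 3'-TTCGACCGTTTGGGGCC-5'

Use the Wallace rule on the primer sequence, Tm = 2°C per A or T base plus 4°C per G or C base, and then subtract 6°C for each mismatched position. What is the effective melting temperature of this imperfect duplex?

46°C

Primer base counts: A=4, T=1, G=6, C=6 → A+T=5, G+C=12
Perfect-match Tm = 2(5) + 4(12) = 10 + 48 = 58°C
Mismatches (positions where the bases are not complementary): 2 (at positions 11, 15)
Effective Tm = 58 − 2×6 = 58 − 12 = 46°C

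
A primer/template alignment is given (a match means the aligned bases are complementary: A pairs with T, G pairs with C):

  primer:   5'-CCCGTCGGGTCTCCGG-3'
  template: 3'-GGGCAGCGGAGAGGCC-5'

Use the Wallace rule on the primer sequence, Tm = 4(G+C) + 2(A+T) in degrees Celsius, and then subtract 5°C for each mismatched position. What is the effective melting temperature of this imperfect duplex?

Primer base counts: A=0, T=3, G=6, C=7 → A+T=3, G+C=13
Perfect-match Tm = 2(3) + 4(13) = 6 + 52 = 58°C
Mismatches (positions where the bases are not complementary): 2 (at positions 8, 9)
Effective Tm = 58 − 2×5 = 58 − 10 = 48°C

48°C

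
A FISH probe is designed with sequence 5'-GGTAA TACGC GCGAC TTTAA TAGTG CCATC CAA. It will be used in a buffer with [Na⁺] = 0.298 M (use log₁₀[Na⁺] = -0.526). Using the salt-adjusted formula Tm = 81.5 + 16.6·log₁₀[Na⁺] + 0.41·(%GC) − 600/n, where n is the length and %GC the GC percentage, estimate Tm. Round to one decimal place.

73.2°C

Length n = 33. Scanning the sequence gives A=10, C=8, T=8, G=7.
G+C = 15, so %GC = 15/33 × 100 = 45.455%
Salt term: 16.6 × (-0.526) = -8.732
GC term: 0.41 × 45.455 = 18.637; length term: −600/33 = −18.182
Tm = 81.5 + (-8.732) + 18.637 − 18.182 = 73.223 → 73.2°C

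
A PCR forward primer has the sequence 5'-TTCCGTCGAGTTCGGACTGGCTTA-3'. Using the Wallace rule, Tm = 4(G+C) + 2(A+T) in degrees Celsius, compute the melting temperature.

Counting bases: T=8, C=6, G=7, A=3
A+T = 11, G+C = 13
Tm = 2×11 + 4×13 = 74°C

74°C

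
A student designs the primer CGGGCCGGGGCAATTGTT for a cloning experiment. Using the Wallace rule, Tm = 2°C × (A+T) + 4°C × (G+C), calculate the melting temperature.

A=2, C=4, G=8, T=4
AT pairs contribute 6, GC pairs contribute 12.
Tm = 2×6 + 4×12 = 60°C

60°C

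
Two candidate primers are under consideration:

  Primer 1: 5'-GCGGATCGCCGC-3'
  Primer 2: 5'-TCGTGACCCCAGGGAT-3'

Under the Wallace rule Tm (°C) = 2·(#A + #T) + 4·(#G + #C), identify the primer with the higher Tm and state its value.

Primer 2, 52°C

Primer 1: A+T=2, G+C=10 → Tm = 2(2)+4(10) = 44°C
Primer 2: A+T=6, G+C=10 → Tm = 2(6)+4(10) = 52°C
44°C vs 52°C → primer 2 is higher.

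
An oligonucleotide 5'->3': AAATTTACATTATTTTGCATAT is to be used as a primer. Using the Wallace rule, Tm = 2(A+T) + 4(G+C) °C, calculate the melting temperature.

C=2, A=8, T=11, G=1
A+T = 19, G+C = 3
Tm = 2×19 + 4×3 = 50°C

50°C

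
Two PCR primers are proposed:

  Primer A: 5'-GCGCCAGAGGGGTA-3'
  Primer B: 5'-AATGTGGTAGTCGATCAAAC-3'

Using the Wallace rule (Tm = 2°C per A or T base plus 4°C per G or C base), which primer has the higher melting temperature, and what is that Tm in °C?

Primer B, 56°C

Primer A: A+T=4, G+C=10 → Tm = 2(4)+4(10) = 48°C
Primer B: A+T=12, G+C=8 → Tm = 2(12)+4(8) = 56°C
48°C vs 56°C → primer B is higher.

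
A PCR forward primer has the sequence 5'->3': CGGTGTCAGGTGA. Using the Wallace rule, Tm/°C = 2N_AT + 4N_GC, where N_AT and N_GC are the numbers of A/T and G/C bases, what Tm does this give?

T=3, G=6, A=2, C=2
So N_AT = 5 and N_GC = 8.
Tm = 2(5) + 4(8) = 10 + 32 = 42°C

42°C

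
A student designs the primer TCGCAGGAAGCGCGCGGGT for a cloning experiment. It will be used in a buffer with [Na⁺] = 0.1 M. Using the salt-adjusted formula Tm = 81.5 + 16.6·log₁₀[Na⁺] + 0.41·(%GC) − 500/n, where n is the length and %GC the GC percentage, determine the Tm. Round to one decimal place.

Length n = 19. T=2, G=9, A=3, C=5
G+C = 14, so %GC = 14/19 × 100 = 73.684%
Salt term: 16.6 × (-1) = -16.6
GC term: 0.41 × 73.684 = 30.21; length term: −500/19 = −26.316
Tm = 81.5 + (-16.6) + 30.21 − 26.316 = 68.794 → 68.8°C

68.8°C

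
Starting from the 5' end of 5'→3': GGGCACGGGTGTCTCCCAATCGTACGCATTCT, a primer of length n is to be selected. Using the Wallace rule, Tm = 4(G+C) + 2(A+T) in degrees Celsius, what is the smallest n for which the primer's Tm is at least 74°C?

First 21 bases: GGGCACGGGTGTCTCCCAATC → Tm = 70°C (< 74°C)
First 22 bases: GGGCACGGGTGTCTCCCAATCG → Tm = 74°C (≥ 74°C)
Since every base adds ≥2°C, Tm only increases with n, so the threshold is first crossed at n = 22.

n = 22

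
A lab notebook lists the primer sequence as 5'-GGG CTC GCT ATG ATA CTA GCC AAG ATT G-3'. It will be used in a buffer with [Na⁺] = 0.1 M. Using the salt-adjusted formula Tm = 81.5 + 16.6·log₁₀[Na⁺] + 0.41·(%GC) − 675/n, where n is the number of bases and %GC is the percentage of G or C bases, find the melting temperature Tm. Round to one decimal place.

61.3°C

Length n = 28. Counting bases: C=6, A=7, T=7, G=8
G+C = 14, so %GC = 14/28 × 100 = 50%
Salt term: 16.6 × (-1) = -16.6
GC term: 0.41 × 50 = 20.5; length term: −675/28 = −24.107
Tm = 81.5 + (-16.6) + 20.5 − 24.107 = 61.293 → 61.3°C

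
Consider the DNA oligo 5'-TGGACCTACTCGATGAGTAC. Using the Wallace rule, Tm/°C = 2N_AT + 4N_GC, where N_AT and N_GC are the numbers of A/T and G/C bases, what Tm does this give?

60°C

Scanning the sequence gives G=5, C=5, T=5, A=5.
A+T = 10, G+C = 10
Tm = 4·10 + 2·10 = 40 + 20 = 60°C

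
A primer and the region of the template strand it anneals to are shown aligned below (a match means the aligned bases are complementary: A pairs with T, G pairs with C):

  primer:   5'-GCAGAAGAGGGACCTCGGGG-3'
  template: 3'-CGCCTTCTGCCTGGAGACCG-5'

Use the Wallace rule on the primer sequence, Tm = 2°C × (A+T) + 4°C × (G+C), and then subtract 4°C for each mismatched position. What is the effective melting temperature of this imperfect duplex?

Primer base counts: A=5, T=1, G=10, C=4 → A+T=6, G+C=14
Perfect-match Tm = 2(6) + 4(14) = 12 + 56 = 68°C
Mismatches (positions where the bases are not complementary): 4 (at positions 3, 9, 17, 20)
Effective Tm = 68 − 4×4 = 68 − 16 = 52°C

52°C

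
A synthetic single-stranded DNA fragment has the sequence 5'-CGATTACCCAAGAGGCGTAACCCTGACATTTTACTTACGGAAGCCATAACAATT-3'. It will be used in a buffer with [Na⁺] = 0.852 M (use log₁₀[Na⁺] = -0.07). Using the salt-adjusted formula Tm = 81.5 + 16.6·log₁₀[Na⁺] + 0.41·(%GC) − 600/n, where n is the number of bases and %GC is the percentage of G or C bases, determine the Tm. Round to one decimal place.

Length n = 54. C=14, G=9, T=13, A=18
G+C = 23, so %GC = 23/54 × 100 = 42.593%
Salt term: 16.6 × (-0.07) = -1.162
GC term: 0.41 × 42.593 = 17.463; length term: −600/54 = −11.111
Tm = 81.5 + (-1.162) + 17.463 − 11.111 = 86.69 → 86.7°C

86.7°C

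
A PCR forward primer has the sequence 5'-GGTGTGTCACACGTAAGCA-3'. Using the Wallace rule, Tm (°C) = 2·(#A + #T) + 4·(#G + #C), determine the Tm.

Scanning the sequence gives T=4, A=5, G=6, C=4.
So N_AT = 9 and N_GC = 10.
Tm = 2(9) + 4(10) = 18 + 40 = 58°C

58°C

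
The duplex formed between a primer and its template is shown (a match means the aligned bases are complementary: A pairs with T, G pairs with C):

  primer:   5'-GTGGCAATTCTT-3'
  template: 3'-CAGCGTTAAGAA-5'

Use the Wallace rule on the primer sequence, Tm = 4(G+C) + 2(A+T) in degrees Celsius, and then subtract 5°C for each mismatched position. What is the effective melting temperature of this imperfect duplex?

29°C

Primer base counts: A=2, T=5, G=3, C=2 → A+T=7, G+C=5
Perfect-match Tm = 2(7) + 4(5) = 14 + 20 = 34°C
Mismatches (positions where the bases are not complementary): 1 (at position 3)
Effective Tm = 34 − 1×5 = 34 − 5 = 29°C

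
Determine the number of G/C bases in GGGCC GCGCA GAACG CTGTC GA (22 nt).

16

Base counts: C=7, T=2, A=4, G=9
G+C = 9 + 7 = 16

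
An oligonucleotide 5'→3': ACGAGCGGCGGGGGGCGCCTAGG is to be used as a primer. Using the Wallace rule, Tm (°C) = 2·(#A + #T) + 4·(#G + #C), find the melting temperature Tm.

84°C

T=1, A=3, G=13, C=6
So N_AT = 4 and N_GC = 19.
Tm = 2(4) + 4(19) = 8 + 76 = 84°C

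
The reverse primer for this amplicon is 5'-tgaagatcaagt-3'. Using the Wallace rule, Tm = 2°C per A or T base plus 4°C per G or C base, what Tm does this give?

32°C

Scanning the sequence gives T=3, C=1, G=3, A=5.
A+T = 8, G+C = 4
Tm = 2×8 + 4×4 = 32°C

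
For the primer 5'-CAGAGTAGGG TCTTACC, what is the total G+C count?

Counting bases: A=4, T=4, C=4, G=5
Total G or C: 5 + 4 = 9

9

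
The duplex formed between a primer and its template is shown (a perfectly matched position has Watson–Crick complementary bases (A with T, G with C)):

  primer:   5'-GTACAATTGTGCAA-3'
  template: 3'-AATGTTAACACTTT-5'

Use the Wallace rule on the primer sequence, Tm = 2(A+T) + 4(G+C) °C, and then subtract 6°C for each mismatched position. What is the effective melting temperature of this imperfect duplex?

Primer base counts: A=5, T=4, G=3, C=2 → A+T=9, G+C=5
Perfect-match Tm = 2(9) + 4(5) = 18 + 20 = 38°C
Mismatches (positions where the bases are not complementary): 2 (at positions 1, 12)
Effective Tm = 38 − 2×6 = 38 − 12 = 26°C

26°C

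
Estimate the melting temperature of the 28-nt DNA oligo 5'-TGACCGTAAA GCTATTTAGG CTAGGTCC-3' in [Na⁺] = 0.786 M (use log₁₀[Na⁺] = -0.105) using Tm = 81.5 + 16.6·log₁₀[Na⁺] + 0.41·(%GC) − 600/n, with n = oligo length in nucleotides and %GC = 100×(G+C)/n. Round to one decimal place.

77.4°C

Length n = 28. Counting bases: T=8, G=7, A=7, C=6
G+C = 13, so %GC = 13/28 × 100 = 46.429%
Salt term: 16.6 × (-0.105) = -1.743
GC term: 0.41 × 46.429 = 19.036; length term: −600/28 = −21.429
Tm = 81.5 + (-1.743) + 19.036 − 21.429 = 77.364 → 77.4°C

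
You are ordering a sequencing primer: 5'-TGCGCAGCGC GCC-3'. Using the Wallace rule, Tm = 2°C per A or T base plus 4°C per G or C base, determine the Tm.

Counting bases: C=6, G=5, T=1, A=1
So N_AT = 2 and N_GC = 11.
Tm = 2(2) + 4(11) = 4 + 44 = 48°C

48°C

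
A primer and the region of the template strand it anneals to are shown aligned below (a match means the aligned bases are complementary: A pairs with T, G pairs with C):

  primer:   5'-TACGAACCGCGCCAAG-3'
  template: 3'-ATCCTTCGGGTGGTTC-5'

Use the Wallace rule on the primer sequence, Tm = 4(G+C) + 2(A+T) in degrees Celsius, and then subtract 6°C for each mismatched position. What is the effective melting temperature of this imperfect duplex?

28°C

Primer base counts: A=5, T=1, G=4, C=6 → A+T=6, G+C=10
Perfect-match Tm = 2(6) + 4(10) = 12 + 40 = 52°C
Mismatches (positions where the bases are not complementary): 4 (at positions 3, 7, 9, 11)
Effective Tm = 52 − 4×6 = 52 − 24 = 28°C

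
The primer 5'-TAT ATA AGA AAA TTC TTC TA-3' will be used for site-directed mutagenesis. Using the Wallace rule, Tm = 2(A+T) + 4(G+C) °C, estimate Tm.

G=1, A=9, C=2, T=8
AT pairs contribute 17, GC pairs contribute 3.
Tm = 2×17 + 4×3 = 46°C

46°C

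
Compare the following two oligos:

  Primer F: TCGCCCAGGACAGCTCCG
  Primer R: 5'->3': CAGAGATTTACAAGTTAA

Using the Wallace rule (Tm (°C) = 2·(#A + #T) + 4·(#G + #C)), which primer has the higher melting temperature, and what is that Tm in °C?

Primer F, 62°C

Primer F: A+T=5, G+C=13 → Tm = 2(5)+4(13) = 62°C
Primer R: A+T=13, G+C=5 → Tm = 2(13)+4(5) = 46°C
62°C vs 46°C → primer F is higher.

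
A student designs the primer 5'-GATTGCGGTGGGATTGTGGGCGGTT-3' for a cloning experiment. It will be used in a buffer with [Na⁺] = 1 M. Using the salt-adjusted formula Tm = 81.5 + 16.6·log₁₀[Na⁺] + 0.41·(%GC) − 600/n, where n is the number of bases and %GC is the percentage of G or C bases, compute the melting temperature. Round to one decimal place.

Length n = 25. Base counts: C=2, G=13, A=2, T=8
G+C = 15, so %GC = 15/25 × 100 = 60%
Salt term: 16.6 × (0) = 0
GC term: 0.41 × 60 = 24.6; length term: −600/25 = −24
Tm = 81.5 + (0) + 24.6 − 24 = 82.1 → 82.1°C

82.1°C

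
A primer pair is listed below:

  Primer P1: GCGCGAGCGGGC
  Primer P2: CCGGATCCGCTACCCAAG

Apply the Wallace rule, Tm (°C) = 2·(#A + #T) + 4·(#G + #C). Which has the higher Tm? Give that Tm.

Primer P1: A+T=1, G+C=11 → Tm = 2(1)+4(11) = 46°C
Primer P2: A+T=6, G+C=12 → Tm = 2(6)+4(12) = 60°C
46°C vs 60°C → primer P2 is higher.

Primer P2, 60°C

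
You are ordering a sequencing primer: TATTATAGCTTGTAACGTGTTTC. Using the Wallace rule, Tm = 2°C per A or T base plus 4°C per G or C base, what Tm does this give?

60°C

Counting bases: G=4, A=5, T=11, C=3
AT pairs contribute 16, GC pairs contribute 7.
Tm = 4·7 + 2·16 = 28 + 32 = 60°C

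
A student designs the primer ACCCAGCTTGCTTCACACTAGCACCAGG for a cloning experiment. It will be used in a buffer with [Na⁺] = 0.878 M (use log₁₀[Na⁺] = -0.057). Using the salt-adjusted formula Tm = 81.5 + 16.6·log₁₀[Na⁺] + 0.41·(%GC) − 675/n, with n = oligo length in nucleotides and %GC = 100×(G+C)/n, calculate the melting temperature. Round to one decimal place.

Length n = 28. Counting bases: C=11, T=5, A=7, G=5
G+C = 16, so %GC = 16/28 × 100 = 57.143%
Salt term: 16.6 × (-0.057) = -0.946
GC term: 0.41 × 57.143 = 23.429; length term: −675/28 = −24.107
Tm = 81.5 + (-0.946) + 23.429 − 24.107 = 79.876 → 79.9°C

79.9°C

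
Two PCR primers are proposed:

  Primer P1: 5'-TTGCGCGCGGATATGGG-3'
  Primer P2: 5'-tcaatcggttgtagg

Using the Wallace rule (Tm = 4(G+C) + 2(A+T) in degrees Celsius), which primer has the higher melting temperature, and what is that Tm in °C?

Primer P1, 56°C

Primer P1: A+T=6, G+C=11 → Tm = 2(6)+4(11) = 56°C
Primer P2: A+T=8, G+C=7 → Tm = 2(8)+4(7) = 44°C
56°C vs 44°C → primer P1 is higher.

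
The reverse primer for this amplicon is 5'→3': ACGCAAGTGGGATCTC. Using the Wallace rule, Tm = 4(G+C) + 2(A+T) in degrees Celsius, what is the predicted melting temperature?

50°C

Base counts: T=3, C=4, A=4, G=5
AT pairs contribute 7, GC pairs contribute 9.
Tm = 2×7 + 4×9 = 50°C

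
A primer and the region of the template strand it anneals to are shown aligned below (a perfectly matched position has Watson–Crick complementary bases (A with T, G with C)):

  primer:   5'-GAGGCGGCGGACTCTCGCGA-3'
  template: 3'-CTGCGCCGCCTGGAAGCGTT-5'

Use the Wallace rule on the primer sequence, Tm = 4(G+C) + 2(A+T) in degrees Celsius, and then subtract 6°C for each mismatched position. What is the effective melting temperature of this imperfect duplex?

46°C

Primer base counts: A=3, T=2, G=9, C=6 → A+T=5, G+C=15
Perfect-match Tm = 2(5) + 4(15) = 10 + 60 = 70°C
Mismatches (positions where the bases are not complementary): 4 (at positions 3, 13, 14, 19)
Effective Tm = 70 − 4×6 = 70 − 24 = 46°C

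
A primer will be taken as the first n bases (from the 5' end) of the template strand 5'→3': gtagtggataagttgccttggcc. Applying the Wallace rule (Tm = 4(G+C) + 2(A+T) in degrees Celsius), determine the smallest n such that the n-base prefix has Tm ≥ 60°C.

First 20 bases: GTAGTGGATAAGTTGCCTTG → Tm = 58°C (< 60°C)
First 21 bases: GTAGTGGATAAGTTGCCTTGG → Tm = 62°C (≥ 60°C)
Since every base adds ≥2°C, Tm only increases with n, so the threshold is first crossed at n = 21.

n = 21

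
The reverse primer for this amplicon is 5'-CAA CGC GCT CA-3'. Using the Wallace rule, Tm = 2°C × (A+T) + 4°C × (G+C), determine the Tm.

36°C

Scanning the sequence gives T=1, A=3, G=2, C=5.
A+T = 4, G+C = 7
Tm = 2×4 + 4×7 = 36°C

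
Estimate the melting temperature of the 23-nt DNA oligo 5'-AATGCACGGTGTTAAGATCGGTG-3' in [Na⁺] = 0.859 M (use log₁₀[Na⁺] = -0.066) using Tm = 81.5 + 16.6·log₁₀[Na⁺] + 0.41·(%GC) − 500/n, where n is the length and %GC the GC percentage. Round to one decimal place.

Length n = 23. Counting bases: A=6, C=3, T=6, G=8
G+C = 11, so %GC = 11/23 × 100 = 47.826%
Salt term: 16.6 × (-0.066) = -1.096
GC term: 0.41 × 47.826 = 19.609; length term: −500/23 = −21.739
Tm = 81.5 + (-1.096) + 19.609 − 21.739 = 78.274 → 78.3°C

78.3°C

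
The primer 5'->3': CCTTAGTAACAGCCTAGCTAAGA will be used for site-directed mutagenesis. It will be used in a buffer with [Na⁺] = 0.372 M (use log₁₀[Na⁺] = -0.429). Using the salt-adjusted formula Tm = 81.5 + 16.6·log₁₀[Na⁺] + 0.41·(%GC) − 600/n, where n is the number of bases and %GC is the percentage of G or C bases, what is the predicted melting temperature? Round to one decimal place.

Length n = 23. Scanning the sequence gives G=4, C=6, A=8, T=5.
G+C = 10, so %GC = 10/23 × 100 = 43.478%
Salt term: 16.6 × (-0.429) = -7.121
GC term: 0.41 × 43.478 = 17.826; length term: −600/23 = −26.087
Tm = 81.5 + (-7.121) + 17.826 − 26.087 = 66.118 → 66.1°C

66.1°C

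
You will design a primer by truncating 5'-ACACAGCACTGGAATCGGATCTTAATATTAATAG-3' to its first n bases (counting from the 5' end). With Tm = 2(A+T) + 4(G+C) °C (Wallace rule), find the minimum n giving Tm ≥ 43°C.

n = 15

First 14 bases: ACACAGCACTGGAA → Tm = 42°C (< 43°C)
First 15 bases: ACACAGCACTGGAAT → Tm = 44°C (≥ 43°C)
Each additional base adds 2°C (A/T) or 4°C (G/C), so Tm is non-decreasing in n; n = 15 is the first length to reach 43°C.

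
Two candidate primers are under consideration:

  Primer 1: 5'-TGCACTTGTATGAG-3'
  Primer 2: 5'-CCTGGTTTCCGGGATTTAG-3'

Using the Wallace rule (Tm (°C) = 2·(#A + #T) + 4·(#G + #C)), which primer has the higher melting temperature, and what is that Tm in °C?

Primer 1: A+T=8, G+C=6 → Tm = 2(8)+4(6) = 40°C
Primer 2: A+T=9, G+C=10 → Tm = 2(9)+4(10) = 58°C
40°C vs 58°C → primer 2 is higher.

Primer 2, 58°C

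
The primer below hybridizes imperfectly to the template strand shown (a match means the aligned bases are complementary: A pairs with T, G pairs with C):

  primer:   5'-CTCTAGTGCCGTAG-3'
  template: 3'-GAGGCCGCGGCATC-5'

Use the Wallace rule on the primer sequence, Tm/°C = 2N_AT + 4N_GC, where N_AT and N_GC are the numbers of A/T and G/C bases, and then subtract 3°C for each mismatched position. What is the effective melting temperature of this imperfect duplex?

35°C

Primer base counts: A=2, T=4, G=4, C=4 → A+T=6, G+C=8
Perfect-match Tm = 2(6) + 4(8) = 12 + 32 = 44°C
Mismatches (positions where the bases are not complementary): 3 (at positions 4, 5, 7)
Effective Tm = 44 − 3×3 = 44 − 9 = 35°C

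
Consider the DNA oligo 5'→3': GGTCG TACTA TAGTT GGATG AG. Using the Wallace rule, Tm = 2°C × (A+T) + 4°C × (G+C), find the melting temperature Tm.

64°C

Scanning the sequence gives G=8, T=7, A=5, C=2.
AT pairs contribute 12, GC pairs contribute 10.
Tm = 4·10 + 2·12 = 40 + 24 = 64°C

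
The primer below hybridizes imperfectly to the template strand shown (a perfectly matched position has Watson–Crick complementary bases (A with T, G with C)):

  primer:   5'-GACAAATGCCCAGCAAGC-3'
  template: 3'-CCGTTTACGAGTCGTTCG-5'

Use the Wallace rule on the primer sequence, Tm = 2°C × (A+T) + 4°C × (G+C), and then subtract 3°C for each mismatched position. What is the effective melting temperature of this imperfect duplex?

50°C

Primer base counts: A=7, T=1, G=4, C=6 → A+T=8, G+C=10
Perfect-match Tm = 2(8) + 4(10) = 16 + 40 = 56°C
Mismatches (positions where the bases are not complementary): 2 (at positions 2, 10)
Effective Tm = 56 − 2×3 = 56 − 6 = 50°C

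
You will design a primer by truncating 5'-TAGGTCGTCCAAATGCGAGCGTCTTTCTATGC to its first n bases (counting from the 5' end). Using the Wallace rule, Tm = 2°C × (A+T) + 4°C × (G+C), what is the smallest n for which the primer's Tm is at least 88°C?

n = 30

First 29 bases: TAGGTCGTCCAAATGCGAGCGTCTTTCTA → Tm = 86°C (< 88°C)
First 30 bases: TAGGTCGTCCAAATGCGAGCGTCTTTCTAT → Tm = 88°C (≥ 88°C)
Since every base adds ≥2°C, Tm only increases with n, so the threshold is first crossed at n = 30.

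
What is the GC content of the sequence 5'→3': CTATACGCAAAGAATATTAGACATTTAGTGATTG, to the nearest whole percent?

29%

Base counts: T=11, C=4, G=6, A=13
G+C = 6 + 4 = 10 out of 34 bases
%GC = 10/34 × 100 = 29.41% ≈ 29%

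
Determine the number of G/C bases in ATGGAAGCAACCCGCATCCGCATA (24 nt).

13

Scanning the sequence gives T=3, A=8, G=5, C=8.
Total G or C: 5 + 8 = 13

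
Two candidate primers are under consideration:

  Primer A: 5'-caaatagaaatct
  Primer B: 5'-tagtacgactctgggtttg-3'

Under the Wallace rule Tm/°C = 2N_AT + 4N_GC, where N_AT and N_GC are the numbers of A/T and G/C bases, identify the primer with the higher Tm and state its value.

Primer A: A+T=10, G+C=3 → Tm = 2(10)+4(3) = 32°C
Primer B: A+T=10, G+C=9 → Tm = 2(10)+4(9) = 56°C
32°C vs 56°C → primer B is higher.

Primer B, 56°C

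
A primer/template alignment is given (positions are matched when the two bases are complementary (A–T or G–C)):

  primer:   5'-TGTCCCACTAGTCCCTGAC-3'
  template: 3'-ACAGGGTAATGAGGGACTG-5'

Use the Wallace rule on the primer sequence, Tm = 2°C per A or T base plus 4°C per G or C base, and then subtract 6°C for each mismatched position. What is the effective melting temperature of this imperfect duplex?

Primer base counts: A=3, T=5, G=3, C=8 → A+T=8, G+C=11
Perfect-match Tm = 2(8) + 4(11) = 16 + 44 = 60°C
Mismatches (positions where the bases are not complementary): 2 (at positions 8, 11)
Effective Tm = 60 − 2×6 = 60 − 12 = 48°C

48°C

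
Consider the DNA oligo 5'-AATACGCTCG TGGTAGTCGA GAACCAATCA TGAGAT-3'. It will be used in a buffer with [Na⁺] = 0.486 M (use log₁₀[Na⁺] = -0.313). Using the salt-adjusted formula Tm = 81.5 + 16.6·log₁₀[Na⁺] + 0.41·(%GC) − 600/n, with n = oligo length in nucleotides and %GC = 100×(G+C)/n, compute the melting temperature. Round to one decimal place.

Length n = 36. Scanning the sequence gives G=9, C=7, A=12, T=8.
G+C = 16, so %GC = 16/36 × 100 = 44.444%
Salt term: 16.6 × (-0.313) = -5.196
GC term: 0.41 × 44.444 = 18.222; length term: −600/36 = −16.667
Tm = 81.5 + (-5.196) + 18.222 − 16.667 = 77.859 → 77.9°C

77.9°C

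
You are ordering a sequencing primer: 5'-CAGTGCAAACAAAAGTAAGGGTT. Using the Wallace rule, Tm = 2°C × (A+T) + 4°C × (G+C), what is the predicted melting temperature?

64°C

Counting bases: T=4, A=10, C=3, G=6
So N_AT = 14 and N_GC = 9.
Tm = 2×14 + 4×9 = 64°C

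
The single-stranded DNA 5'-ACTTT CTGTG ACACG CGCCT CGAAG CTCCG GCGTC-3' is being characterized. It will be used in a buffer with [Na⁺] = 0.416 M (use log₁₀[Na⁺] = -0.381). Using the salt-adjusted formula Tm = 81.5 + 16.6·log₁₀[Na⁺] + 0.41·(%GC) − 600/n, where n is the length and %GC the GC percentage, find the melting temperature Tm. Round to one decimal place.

83.8°C

Length n = 35. Base counts: C=13, A=5, G=9, T=8
G+C = 22, so %GC = 22/35 × 100 = 62.857%
Salt term: 16.6 × (-0.381) = -6.325
GC term: 0.41 × 62.857 = 25.771; length term: −600/35 = −17.143
Tm = 81.5 + (-6.325) + 25.771 − 17.143 = 83.803 → 83.8°C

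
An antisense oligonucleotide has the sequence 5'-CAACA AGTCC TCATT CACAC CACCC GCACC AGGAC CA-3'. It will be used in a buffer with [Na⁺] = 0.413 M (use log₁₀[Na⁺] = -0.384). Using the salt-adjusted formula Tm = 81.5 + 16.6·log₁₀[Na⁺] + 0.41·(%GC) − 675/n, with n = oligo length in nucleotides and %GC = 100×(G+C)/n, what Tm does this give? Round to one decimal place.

80.2°C

Length n = 37. Base counts: C=17, T=4, G=4, A=12
G+C = 21, so %GC = 21/37 × 100 = 56.757%
Salt term: 16.6 × (-0.384) = -6.374
GC term: 0.41 × 56.757 = 23.27; length term: −675/37 = −18.243
Tm = 81.5 + (-6.374) + 23.27 − 18.243 = 80.153 → 80.2°C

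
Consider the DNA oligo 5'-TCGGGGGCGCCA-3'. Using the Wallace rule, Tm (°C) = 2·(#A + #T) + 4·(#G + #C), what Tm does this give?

Base counts: T=1, C=4, G=6, A=1
AT pairs contribute 2, GC pairs contribute 10.
Tm = 2(2) + 4(10) = 4 + 40 = 44°C

44°C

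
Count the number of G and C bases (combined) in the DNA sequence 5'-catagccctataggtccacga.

11

Base counts: G=4, A=6, T=4, C=7
Total G or C: 4 + 7 = 11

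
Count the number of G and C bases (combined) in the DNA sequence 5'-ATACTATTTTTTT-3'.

Counting bases: G=0, C=1, A=3, T=9
Total G or C: 0 + 1 = 1

1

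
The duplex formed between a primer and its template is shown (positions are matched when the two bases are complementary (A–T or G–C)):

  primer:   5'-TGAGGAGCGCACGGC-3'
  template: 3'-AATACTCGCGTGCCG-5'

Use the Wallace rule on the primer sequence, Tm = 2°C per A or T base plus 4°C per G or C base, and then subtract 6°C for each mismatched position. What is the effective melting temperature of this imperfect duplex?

40°C

Primer base counts: A=3, T=1, G=7, C=4 → A+T=4, G+C=11
Perfect-match Tm = 2(4) + 4(11) = 8 + 44 = 52°C
Mismatches (positions where the bases are not complementary): 2 (at positions 2, 4)
Effective Tm = 52 − 2×6 = 52 − 12 = 40°C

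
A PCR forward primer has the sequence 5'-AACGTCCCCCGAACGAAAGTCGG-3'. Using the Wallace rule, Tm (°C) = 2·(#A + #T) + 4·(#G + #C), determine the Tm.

Counting bases: T=2, C=8, A=7, G=6
So N_AT = 9 and N_GC = 14.
Tm = 2(9) + 4(14) = 18 + 56 = 74°C

74°C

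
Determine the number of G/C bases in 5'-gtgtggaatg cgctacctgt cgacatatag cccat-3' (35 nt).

18

Scanning the sequence gives G=9, T=9, C=9, A=8.
Total G or C: 9 + 9 = 18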